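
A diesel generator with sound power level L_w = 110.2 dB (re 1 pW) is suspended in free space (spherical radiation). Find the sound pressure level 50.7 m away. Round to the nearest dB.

65 dB

L_p = L_w − 10·log₁₀(4π·r²) with r = 50.7 m.
4π·r² = 3.23e+04 m², 10·log₁₀ of that is 45.092 dB.
L_p = 110.2 − 45.092 = 65.11 dB.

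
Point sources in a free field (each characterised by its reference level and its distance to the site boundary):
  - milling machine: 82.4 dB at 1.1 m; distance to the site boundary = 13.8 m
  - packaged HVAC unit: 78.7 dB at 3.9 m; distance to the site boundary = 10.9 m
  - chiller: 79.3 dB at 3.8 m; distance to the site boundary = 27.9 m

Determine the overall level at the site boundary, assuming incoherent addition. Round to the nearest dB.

71 dB

Apply inverse-square spreading to bring every level to the receiver, then sum 10^(L/10).
milling machine: 82.4 − 20·log₁₀(13.8/1.1) = 82.4 − 21.97 = 60.43 dB.
packaged HVAC unit: 78.7 − 20·log₁₀(10.9/3.9) = 78.7 − 8.93 = 69.77 dB.
chiller: 79.3 − 20·log₁₀(27.9/3.8) = 79.3 − 17.32 = 61.98 dB.
Σ 10^(L/10) = 1.217e+07 → L_total = 10·log₁₀(1.217e+07) = 70.85 dB.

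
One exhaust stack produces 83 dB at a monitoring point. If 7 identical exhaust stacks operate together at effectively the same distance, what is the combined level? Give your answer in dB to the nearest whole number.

91 dB

L_total = L₁ + 10·log₁₀ N for N identical incoherent sources.
L_total = 83 + 10·log₁₀(7) = 83 + 8.451 = 91.45 dB.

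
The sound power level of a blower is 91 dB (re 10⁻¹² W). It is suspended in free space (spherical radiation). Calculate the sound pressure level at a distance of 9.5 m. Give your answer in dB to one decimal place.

L_p = L_w − 10·log₁₀(4π·r²) with r = 9.5 m.
4π·r² = 1134 m², 10·log₁₀ of that is 30.547 dB.
L_p = 91 − 30.547 = 60.45 dB.

60.5 dB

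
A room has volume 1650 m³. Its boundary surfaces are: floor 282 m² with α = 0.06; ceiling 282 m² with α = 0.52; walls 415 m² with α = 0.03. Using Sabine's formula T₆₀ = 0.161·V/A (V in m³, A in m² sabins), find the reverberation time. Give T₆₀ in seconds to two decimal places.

1.51 s

Total absorption A = 282·0.06 + 282·0.52 + 415·0.03 = 176.01 m² sabins.
T₆₀ = 0.161·V/A = 0.161·1650/176.01 = 1.509 s.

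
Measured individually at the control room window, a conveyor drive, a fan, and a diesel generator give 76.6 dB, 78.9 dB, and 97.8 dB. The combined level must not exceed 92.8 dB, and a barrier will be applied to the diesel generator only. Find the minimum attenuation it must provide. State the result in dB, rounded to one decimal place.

5.3 dB

The untreated sources together contribute 10^(76.6/10) + 10^(78.9/10) = 1.233e+08, i.e. 80.91 dB.
To meet 92.8 dB overall, the treated diesel generator may contribute at most 10^(92.8/10) − 1.233e+08 = 1.782e+09, i.e. 92.51 dB.
So the diesel generator must be reduced from 97.8 to 92.51 dB: IL = 5.29 dB.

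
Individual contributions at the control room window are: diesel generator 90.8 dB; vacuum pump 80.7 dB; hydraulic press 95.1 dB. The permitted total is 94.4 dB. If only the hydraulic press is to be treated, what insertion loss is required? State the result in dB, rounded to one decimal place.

The untreated sources together contribute 10^(90.8/10) + 10^(80.7/10) = 1.320e+09, i.e. 91.20 dB.
The limit corresponds to 10^(94.4/10) = 2.754e+09; subtracting the fixed part leaves 1.434e+09 for the hydraulic press, i.e. 91.57 dB.
Required insertion loss = 95.1 − 91.57 = 3.53 dB.

3.5 dB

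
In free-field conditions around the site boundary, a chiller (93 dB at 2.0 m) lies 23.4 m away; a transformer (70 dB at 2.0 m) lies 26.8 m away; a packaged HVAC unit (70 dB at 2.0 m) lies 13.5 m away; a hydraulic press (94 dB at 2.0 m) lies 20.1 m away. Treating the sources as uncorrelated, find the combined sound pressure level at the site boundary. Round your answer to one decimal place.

First find each source's level at the receiver (point-source: −20·log₁₀(r/r_ref)), then combine on an intensity basis.
chiller: 93 − 20·log₁₀(23.4/2.0) = 93 − 21.36 = 71.64 dB.
transformer: 70 − 20·log₁₀(26.8/2.0) = 70 − 22.54 = 47.46 dB.
packaged HVAC unit: 70 − 20·log₁₀(13.5/2.0) = 70 − 16.59 = 53.41 dB.
hydraulic press: 94 − 20·log₁₀(20.1/2.0) = 94 − 20.04 = 73.96 dB.
Σ 10^(L/10) = 3.972e+07 → L_total = 10·log₁₀(3.972e+07) = 75.99 dB.

76.0 dB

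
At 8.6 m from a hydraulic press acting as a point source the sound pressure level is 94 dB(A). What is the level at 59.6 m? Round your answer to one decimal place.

Point-source attenuation: ΔL = 20·log₁₀(r₂/r₁) = 20·log₁₀(59.6/8.6) = 16.815 dB.
L₂ = 94 − 20·log₁₀(59.6/8.6) = 94 − 16.815 = 77.19 dB(A).

77.2 dB(A)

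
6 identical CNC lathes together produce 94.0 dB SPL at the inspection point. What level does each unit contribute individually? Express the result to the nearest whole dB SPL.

86 dB SPL

6 equal contributions raise the level by 10·log₁₀ 6 = 7.782 dB, so each unit alone gives 94.0 − 7.782.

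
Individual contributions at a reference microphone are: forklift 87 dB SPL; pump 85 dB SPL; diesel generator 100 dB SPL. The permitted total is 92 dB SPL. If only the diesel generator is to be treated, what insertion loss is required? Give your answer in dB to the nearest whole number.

11 dB

Everything except the diesel generator sums to 10^(87/10) + 10^(85/10) = 8.174e+08 in linear terms, 89.12 dB SPL.
The limit corresponds to 10^(92/10) = 1.585e+09; subtracting the fixed part leaves 7.675e+08 for the diesel generator, i.e. 88.85 dB SPL.
Required insertion loss = 100 − 88.85 = 11.15 dB.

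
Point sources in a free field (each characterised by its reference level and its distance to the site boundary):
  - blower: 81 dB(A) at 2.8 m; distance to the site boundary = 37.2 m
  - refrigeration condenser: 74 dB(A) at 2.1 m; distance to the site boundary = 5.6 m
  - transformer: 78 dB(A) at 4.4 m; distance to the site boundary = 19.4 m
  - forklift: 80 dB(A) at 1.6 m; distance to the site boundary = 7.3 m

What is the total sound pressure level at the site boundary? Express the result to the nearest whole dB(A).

Propagate each source to the receiver with L = L_ref − 20·log₁₀(r/r_ref), then add intensities.
blower: 81 − 20·log₁₀(37.2/2.8) = 81 − 22.47 = 58.53 dB(A).
refrigeration condenser: 74 − 20·log₁₀(5.6/2.1) = 74 − 8.52 = 65.48 dB(A).
transformer: 78 − 20·log₁₀(19.4/4.4) = 78 − 12.89 = 65.11 dB(A).
forklift: 80 − 20·log₁₀(7.3/1.6) = 80 − 13.18 = 66.82 dB(A).
Σ 10^(L/10) = 1.230e+07 → L_total = 10·log₁₀(1.230e+07) = 70.90 dB(A).

71 dB(A)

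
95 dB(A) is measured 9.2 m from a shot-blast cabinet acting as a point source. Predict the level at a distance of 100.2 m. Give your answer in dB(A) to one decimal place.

74.3 dB(A)

Spherical spreading from a point source gives a 20·log₁₀(r₂/r₁) drop.
L₂ = 95 − 20·log₁₀(100.2/9.2) = 95 − 20.742 = 74.26 dB(A).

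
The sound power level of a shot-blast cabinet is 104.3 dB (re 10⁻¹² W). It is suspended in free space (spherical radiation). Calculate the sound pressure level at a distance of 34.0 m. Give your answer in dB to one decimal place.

The power spreads over a sphere of area 4π·r², so L_p = L_w − 10·log₁₀(4π·r²).
4π·r² = 1.453e+04 m², 10·log₁₀ of that is 41.622 dB.
L_p = 104.3 − 41.622 = 62.68 dB.

62.7 dB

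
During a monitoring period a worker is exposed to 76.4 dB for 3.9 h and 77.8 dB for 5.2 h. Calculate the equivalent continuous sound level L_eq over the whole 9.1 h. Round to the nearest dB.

77 dB

Weight each interval's intensity by its duration and average over T = 9.1 h:
Σ tᵢ·10^(Lᵢ/10) = 3.9·10^(76.4/10) + 5.2·10^(77.8/10) = 4.836e+08.
L_eq = 10·log₁₀(4.836e+08/9.1) = 77.25 dB.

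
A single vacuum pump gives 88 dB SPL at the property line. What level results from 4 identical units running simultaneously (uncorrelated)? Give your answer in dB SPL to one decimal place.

94.0 dB SPL

With 4 equal, uncorrelated contributions the intensity is 4× that of one unit, giving a rise of 10·log₁₀ 4.
L_total = 88 + 10·log₁₀(4) = 88 + 6.021 = 94.02 dB SPL.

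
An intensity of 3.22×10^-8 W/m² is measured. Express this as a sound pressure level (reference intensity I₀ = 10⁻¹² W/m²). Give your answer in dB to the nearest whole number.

45 dB

L = 10·log₁₀(I/I₀) = 10·log₁₀(3.22×10^-8/10⁻¹²) = 10·log₁₀(3.22×10^4).
L = 10·(0.5079 + 4) = 45.08 dB.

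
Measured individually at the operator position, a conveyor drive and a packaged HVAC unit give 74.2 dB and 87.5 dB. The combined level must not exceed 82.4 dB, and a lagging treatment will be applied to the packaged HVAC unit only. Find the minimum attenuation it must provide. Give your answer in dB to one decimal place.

The untreated sources together contribute 10^(74.2/10) = 2.630e+07, i.e. 74.20 dB.
To meet 82.4 dB overall, the treated packaged HVAC unit may contribute at most 10^(82.4/10) − 2.630e+07 = 1.475e+08, i.e. 81.69 dB.
So the packaged HVAC unit must be reduced from 87.5 to 81.69 dB: IL = 5.81 dB.

5.8 dB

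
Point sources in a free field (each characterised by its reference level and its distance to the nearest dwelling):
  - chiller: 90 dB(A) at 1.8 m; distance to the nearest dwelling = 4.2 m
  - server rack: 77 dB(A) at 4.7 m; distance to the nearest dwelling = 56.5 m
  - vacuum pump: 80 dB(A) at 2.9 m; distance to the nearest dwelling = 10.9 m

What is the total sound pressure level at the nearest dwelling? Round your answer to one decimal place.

82.8 dB(A)

Apply inverse-square spreading to bring every level to the receiver, then sum 10^(L/10).
chiller: 90 − 20·log₁₀(4.2/1.8) = 90 − 7.36 = 82.64 dB(A).
server rack: 77 − 20·log₁₀(56.5/4.7) = 77 − 21.60 = 55.40 dB(A).
vacuum pump: 80 − 20·log₁₀(10.9/2.9) = 80 − 11.50 = 68.50 dB(A).
Σ 10^(L/10) = 1.911e+08 → L_total = 10·log₁₀(1.911e+08) = 82.81 dB(A).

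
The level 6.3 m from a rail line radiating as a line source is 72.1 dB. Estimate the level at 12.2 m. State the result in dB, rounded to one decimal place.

For a line source, L₂ = L₁ − 10·log₁₀(r₂/r₁).
L₂ = 72.1 − 10·log₁₀(12.2/6.3) = 72.1 − 2.870 = 69.23 dB.

69.2 dB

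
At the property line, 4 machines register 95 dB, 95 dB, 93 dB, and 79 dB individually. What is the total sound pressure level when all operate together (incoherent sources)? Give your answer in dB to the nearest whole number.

99 dB

For uncorrelated sources the intensities add, so convert each level to linear form, sum, and take 10·log₁₀ of the total.
Σ 10^(L/10) = 10^(95/10) + 10^(95/10) + 10^(93/10) + 10^(79/10) = 8.399e+09.
L_total = 10·log₁₀(8.399e+09) = 99.24 dB.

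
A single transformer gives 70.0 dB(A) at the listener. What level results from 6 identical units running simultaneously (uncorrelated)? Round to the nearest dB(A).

N identical incoherent sources raise the level by 10·log₁₀ N.
L_total = 70.0 + 10·log₁₀(6) = 70.0 + 7.782 = 77.78 dB(A).

78 dB(A)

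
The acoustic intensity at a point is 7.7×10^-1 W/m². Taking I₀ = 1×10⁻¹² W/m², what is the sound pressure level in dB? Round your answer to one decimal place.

Dividing by I₀ shifts the exponent by 12: I/I₀ = 7.7×10^11.
L = 10·(0.8865 + 11) = 118.86 dB.

118.9 dB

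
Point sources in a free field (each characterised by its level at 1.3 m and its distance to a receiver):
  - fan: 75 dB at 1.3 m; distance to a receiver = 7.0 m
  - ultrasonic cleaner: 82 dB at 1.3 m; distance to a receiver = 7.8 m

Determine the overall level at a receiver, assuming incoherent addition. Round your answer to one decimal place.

Propagate each source to the receiver with L = L_ref − 20·log₁₀(r/r_ref), then add intensities.
fan: 75 − 20·log₁₀(7.0/1.3) = 75 − 14.62 = 60.38 dB.
ultrasonic cleaner: 82 − 20·log₁₀(7.8/1.3) = 82 − 15.56 = 66.44 dB.
Σ 10^(L/10) = 5.493e+06 → L_total = 10·log₁₀(5.493e+06) = 67.40 dB.

67.4 dB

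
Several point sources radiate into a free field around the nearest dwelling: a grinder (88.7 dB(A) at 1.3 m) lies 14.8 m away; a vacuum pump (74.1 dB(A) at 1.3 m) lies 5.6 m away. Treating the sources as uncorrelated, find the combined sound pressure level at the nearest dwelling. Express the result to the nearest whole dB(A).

Apply inverse-square spreading to bring every level to the receiver, then sum 10^(L/10).
grinder: 88.7 − 20·log₁₀(14.8/1.3) = 88.7 − 21.13 = 67.57 dB(A).
vacuum pump: 74.1 − 20·log₁₀(5.6/1.3) = 74.1 − 12.68 = 61.42 dB(A).
Σ 10^(L/10) = 7.105e+06 → L_total = 10·log₁₀(7.105e+06) = 68.52 dB(A).

69 dB(A)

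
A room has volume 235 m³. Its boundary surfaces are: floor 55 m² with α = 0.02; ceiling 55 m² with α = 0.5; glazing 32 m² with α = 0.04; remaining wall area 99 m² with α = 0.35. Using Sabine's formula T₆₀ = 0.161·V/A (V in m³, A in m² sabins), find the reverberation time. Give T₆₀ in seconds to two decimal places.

A = Σ Sᵢαᵢ = 55·0.02 + 55·0.5 + 32·0.04 + 99·0.35 = 64.53 m².
T₆₀ = 0.161 × 235 / 64.53 = 0.586 s.

0.59 s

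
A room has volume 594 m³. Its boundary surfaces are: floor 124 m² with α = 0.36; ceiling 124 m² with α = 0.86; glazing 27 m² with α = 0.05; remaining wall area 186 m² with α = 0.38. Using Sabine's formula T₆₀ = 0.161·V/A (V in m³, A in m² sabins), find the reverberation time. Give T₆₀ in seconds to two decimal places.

0.43 s

A = Σ Sᵢαᵢ = 124·0.36 + 124·0.86 + 27·0.05 + 186·0.38 = 223.31 m².
T₆₀ = 0.161·V/A = 0.161·594/223.31 = 0.428 s.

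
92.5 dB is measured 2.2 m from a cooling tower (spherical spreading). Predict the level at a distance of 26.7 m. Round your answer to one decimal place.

70.8 dB

For a point source, L₂ = L₁ − 20·log₁₀(r₂/r₁).
L₂ = 92.5 − 20·log₁₀(26.7/2.2) = 92.5 − 21.682 = 70.82 dB.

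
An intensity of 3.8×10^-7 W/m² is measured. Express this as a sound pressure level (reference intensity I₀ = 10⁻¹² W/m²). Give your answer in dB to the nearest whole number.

Dividing by I₀ shifts the exponent by 12: I/I₀ = 3.8×10^5.
L = 10·(0.5798 + 5) = 55.80 dB.

56 dB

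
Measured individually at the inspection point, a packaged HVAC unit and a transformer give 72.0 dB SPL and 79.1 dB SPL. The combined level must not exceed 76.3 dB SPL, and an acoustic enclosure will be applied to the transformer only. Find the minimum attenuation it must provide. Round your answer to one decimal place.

The untreated sources together contribute 10^(72.0/10) = 1.585e+07, i.e. 72.00 dB SPL.
The limit corresponds to 10^(76.3/10) = 4.266e+07; subtracting the fixed part leaves 2.681e+07 for the transformer, i.e. 74.28 dB SPL.
So the transformer must be reduced from 79.1 to 74.28 dB SPL: IL = 4.82 dB.

4.8 dB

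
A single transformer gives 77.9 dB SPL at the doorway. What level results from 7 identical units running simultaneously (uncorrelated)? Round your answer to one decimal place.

86.4 dB SPL

With 7 equal, uncorrelated contributions the intensity is 7× that of one unit, giving a rise of 10·log₁₀ 7.
L_total = 77.9 + 10·log₁₀(7) = 77.9 + 8.451 = 86.35 dB SPL.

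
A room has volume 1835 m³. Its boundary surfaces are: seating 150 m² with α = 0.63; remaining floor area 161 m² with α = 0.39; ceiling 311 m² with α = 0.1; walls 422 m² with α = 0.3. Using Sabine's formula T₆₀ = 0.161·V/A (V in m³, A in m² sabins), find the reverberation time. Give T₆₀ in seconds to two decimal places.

0.94 s

Summing Sᵢαᵢ: 150·0.63 + 161·0.39 + 311·0.1 + 422·0.3 = 314.99 m².
T₆₀ = 0.161·V/A = 0.161·1835/314.99 = 0.938 s.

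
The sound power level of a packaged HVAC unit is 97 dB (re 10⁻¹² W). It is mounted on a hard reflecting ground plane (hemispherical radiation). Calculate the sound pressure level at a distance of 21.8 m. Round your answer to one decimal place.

62.2 dB

L_p = L_w − 10·log₁₀(2π·r²) with r = 21.8 m.
2π·r² = 2986 m², 10·log₁₀ of that is 34.751 dB.
L_p = 97 − 34.751 = 62.25 dB.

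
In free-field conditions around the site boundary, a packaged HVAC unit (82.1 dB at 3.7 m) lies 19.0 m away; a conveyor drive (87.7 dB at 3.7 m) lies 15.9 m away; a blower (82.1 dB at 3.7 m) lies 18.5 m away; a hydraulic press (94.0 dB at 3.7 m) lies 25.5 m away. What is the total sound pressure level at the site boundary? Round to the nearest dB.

80 dB

First find each source's level at the receiver (point-source: −20·log₁₀(r/r_ref)), then combine on an intensity basis.
packaged HVAC unit: 82.1 − 20·log₁₀(19.0/3.7) = 82.1 − 14.21 = 67.89 dB.
conveyor drive: 87.7 − 20·log₁₀(15.9/3.7) = 87.7 − 12.66 = 75.04 dB.
blower: 82.1 − 20·log₁₀(18.5/3.7) = 82.1 − 13.98 = 68.12 dB.
hydraulic press: 94.0 − 20·log₁₀(25.5/3.7) = 94.0 − 16.77 = 77.23 dB.
Σ 10^(L/10) = 9.741e+07 → L_total = 10·log₁₀(9.741e+07) = 79.89 dB.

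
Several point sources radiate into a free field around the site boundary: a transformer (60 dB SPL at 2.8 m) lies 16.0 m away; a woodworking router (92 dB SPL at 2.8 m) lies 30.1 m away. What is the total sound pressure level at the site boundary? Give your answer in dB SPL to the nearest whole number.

71 dB SPL

Apply inverse-square spreading to bring every level to the receiver, then sum 10^(L/10).
transformer: 60 − 20·log₁₀(16.0/2.8) = 60 − 15.14 = 44.86 dB SPL.
woodworking router: 92 − 20·log₁₀(30.1/2.8) = 92 − 20.63 = 71.37 dB SPL.
Σ 10^(L/10) = 1.375e+07 → L_total = 10·log₁₀(1.375e+07) = 71.38 dB SPL.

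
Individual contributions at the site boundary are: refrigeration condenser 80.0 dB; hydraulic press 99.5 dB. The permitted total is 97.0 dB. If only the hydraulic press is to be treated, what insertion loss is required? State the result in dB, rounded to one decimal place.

The untreated sources together contribute 10^(80.0/10) = 1.000e+08, i.e. 80.00 dB.
The limit corresponds to 10^(97.0/10) = 5.012e+09; subtracting the fixed part leaves 4.912e+09 for the hydraulic press, i.e. 96.91 dB.
So the hydraulic press must be reduced from 99.5 to 96.91 dB: IL = 2.59 dB.

2.6 dB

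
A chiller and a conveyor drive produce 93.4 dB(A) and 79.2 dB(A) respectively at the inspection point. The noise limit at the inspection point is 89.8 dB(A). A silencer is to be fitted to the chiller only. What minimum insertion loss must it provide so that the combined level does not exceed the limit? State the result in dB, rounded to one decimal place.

4.0 dB

Fixed contribution from the other source: Σ 10^(L/10) = 10^(79.2/10) = 8.318e+07 (79.20 dB(A)).
To meet 89.8 dB(A) overall, the treated chiller may contribute at most 10^(89.8/10) − 8.318e+07 = 8.718e+08, i.e. 89.40 dB(A).
So the chiller must be reduced from 93.4 to 89.40 dB(A): IL = 4.00 dB.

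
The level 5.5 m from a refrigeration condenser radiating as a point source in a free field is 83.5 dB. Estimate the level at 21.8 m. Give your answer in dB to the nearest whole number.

Spherical spreading from a point source gives a 20·log₁₀(r₂/r₁) drop.
L₂ = 83.5 − 20·log₁₀(21.8/5.5) = 83.5 − 11.962 = 71.54 dB.

72 dB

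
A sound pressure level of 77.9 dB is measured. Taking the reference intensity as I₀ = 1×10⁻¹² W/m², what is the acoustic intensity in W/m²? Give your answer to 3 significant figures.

6.17e-05 W/m²

L = 10·log₁₀(I/I₀) ⇒ I = I₀·10^(L/10) = 10⁻¹² × 10^7.79.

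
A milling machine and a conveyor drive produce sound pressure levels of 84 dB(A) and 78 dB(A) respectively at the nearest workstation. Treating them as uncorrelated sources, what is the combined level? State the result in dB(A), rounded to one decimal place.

85.0 dB(A)

Incoherent sources combine by intensity addition: L_total = 10·log₁₀(Σ 10^(L_i/10)).
Σ 10^(L/10) = 10^(84/10) + 10^(78/10) = 3.143e+08.
L_total = 10·log₁₀(3.143e+08) = 84.97 dB(A).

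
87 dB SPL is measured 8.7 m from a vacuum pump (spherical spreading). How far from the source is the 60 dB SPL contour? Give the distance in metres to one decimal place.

The 27.0 dB drop corresponds to a distance ratio of 10^(27.0/20) for a point source.
r₂ = 8.7·10^((87−60)/20) = 8.7·10^(27.0/20) = 194.77 m.

194.8 m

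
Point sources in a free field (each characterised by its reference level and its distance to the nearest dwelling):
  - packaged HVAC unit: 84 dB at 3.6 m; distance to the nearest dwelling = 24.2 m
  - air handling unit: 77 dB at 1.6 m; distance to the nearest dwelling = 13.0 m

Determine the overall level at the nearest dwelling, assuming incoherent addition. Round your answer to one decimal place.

68.0 dB

Apply inverse-square spreading to bring every level to the receiver, then sum 10^(L/10).
packaged HVAC unit: 84 − 20·log₁₀(24.2/3.6) = 84 − 16.55 = 67.45 dB.
air handling unit: 77 − 20·log₁₀(13.0/1.6) = 77 − 18.20 = 58.80 dB.
Σ 10^(L/10) = 6.318e+06 → L_total = 10·log₁₀(6.318e+06) = 68.01 dB.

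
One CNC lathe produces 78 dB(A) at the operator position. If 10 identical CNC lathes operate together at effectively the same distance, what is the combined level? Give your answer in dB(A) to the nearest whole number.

N identical incoherent sources raise the level by 10·log₁₀ N.
L_total = 78 + 10·log₁₀(10) = 78 + 10.000 = 88.00 dB(A).

88 dB(A)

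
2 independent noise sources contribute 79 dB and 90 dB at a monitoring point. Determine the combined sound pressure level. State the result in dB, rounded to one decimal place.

For uncorrelated sources the intensities add, so convert each level to linear form, sum, and take 10·log₁₀ of the total.
Σ 10^(L/10) = 10^(79/10) + 10^(90/10) = 1.079e+09.
L_total = 10·log₁₀(1.079e+09) = 90.33 dB.

90.3 dB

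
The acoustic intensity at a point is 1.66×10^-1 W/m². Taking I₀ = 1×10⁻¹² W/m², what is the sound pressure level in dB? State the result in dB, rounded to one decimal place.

112.2 dB

I/I₀ = 1.66×10^-1/10⁻¹² = 1.66×10^11, and L = 10·log₁₀(I/I₀).
L = 10·(0.2201 + 11) = 112.20 dB.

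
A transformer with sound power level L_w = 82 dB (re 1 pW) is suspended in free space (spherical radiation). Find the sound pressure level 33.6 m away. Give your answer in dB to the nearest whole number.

40 dB

L_p = L_w − 10·log₁₀(4π·r²) with r = 33.6 m.
4π·r² = 1.419e+04 m², 10·log₁₀ of that is 41.519 dB.
L_p = 82 − 41.519 = 40.48 dB.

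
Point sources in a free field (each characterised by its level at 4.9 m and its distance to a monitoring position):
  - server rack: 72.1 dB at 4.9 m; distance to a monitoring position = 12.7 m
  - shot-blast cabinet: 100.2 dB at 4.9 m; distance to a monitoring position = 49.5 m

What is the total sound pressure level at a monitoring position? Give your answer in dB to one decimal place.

Apply inverse-square spreading to bring every level to the receiver, then sum 10^(L/10).
server rack: 72.1 − 20·log₁₀(12.7/4.9) = 72.1 − 8.27 = 63.83 dB.
shot-blast cabinet: 100.2 − 20·log₁₀(49.5/4.9) = 100.2 − 20.09 = 80.11 dB.
Σ 10^(L/10) = 1.050e+08 → L_total = 10·log₁₀(1.050e+08) = 80.21 dB.

80.2 dB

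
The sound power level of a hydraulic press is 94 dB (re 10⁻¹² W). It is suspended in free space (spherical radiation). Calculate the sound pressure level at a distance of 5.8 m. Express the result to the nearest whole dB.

The power spreads over a sphere of area 4π·r², so L_p = L_w − 10·log₁₀(4π·r²).
4π·r² = 422.7 m², 10·log₁₀ of that is 26.261 dB.
L_p = 94 − 26.261 = 67.74 dB.

68 dB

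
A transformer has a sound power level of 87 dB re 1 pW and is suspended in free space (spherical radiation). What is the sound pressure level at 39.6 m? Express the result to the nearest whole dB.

Free-field spherical radiation: L_p = L_w − 10·log₁₀(4π·r²), r = 39.6 m.
4π·r² = 1.971e+04 m², 10·log₁₀ of that is 42.946 dB.
L_p = 87 − 42.946 = 44.05 dB.

44 dB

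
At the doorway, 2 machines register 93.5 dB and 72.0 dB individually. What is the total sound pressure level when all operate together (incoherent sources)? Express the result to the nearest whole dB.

For uncorrelated sources the intensities add, so convert each level to linear form, sum, and take 10·log₁₀ of the total.
Σ 10^(L/10) = 10^(93.5/10) + 10^(72.0/10) = 2.255e+09.
L_total = 10·log₁₀(2.255e+09) = 93.53 dB.

94 dB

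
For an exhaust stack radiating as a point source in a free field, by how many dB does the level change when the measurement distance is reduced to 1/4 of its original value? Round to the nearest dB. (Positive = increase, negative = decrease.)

+12 dB

With spherical spreading the level changes by −20·log₁₀(r₂/r₁).
ΔL = −20·log₁₀(0.25) = +12.04 dB.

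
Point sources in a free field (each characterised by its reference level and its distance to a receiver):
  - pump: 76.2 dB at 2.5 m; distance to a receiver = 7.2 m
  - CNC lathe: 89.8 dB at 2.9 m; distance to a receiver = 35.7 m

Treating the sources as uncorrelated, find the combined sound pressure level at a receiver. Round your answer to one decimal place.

70.5 dB

First find each source's level at the receiver (point-source: −20·log₁₀(r/r_ref)), then combine on an intensity basis.
pump: 76.2 − 20·log₁₀(7.2/2.5) = 76.2 − 9.19 = 67.01 dB.
CNC lathe: 89.8 − 20·log₁₀(35.7/2.9) = 89.8 − 21.81 = 67.99 dB.
Σ 10^(L/10) = 1.133e+07 → L_total = 10·log₁₀(1.133e+07) = 70.54 dB.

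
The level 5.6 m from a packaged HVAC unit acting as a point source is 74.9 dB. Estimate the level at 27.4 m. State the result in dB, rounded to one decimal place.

For a point source, L₂ = L₁ − 20·log₁₀(r₂/r₁).
L₂ = 74.9 − 20·log₁₀(27.4/5.6) = 74.9 − 13.791 = 61.11 dB.

61.1 dB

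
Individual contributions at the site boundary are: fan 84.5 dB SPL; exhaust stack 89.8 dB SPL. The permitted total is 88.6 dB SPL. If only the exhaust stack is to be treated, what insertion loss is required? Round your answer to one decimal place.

The untreated sources together contribute 10^(84.5/10) = 2.818e+08, i.e. 84.50 dB SPL.
The limit corresponds to 10^(88.6/10) = 7.244e+08; subtracting the fixed part leaves 4.426e+08 for the exhaust stack, i.e. 86.46 dB SPL.
Required insertion loss = 89.8 − 86.46 = 3.34 dB.

3.3 dB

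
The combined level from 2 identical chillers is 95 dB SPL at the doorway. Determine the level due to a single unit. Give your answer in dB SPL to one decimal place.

For N identical incoherent sources L_total = L₁ + 10·log₁₀ N, so L₁ = 95 − 10·log₁₀(2) = 95 − 3.010.

92.0 dB SPL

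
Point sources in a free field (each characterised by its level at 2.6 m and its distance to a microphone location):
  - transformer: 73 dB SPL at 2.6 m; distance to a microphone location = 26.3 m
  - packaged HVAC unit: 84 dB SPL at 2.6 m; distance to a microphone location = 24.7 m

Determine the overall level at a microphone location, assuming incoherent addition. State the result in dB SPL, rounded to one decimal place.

64.7 dB SPL

First find each source's level at the receiver (point-source: −20·log₁₀(r/r_ref)), then combine on an intensity basis.
transformer: 73 − 20·log₁₀(26.3/2.6) = 73 − 20.10 = 52.90 dB SPL.
packaged HVAC unit: 84 − 20·log₁₀(24.7/2.6) = 84 − 19.55 = 64.45 dB SPL.
Σ 10^(L/10) = 2.978e+06 → L_total = 10·log₁₀(2.978e+06) = 64.74 dB SPL.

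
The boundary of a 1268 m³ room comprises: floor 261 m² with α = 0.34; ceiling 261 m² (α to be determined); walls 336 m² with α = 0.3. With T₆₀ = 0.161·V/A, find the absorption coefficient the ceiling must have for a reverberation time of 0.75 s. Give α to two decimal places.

0.32

A = 0.161·V/T₆₀ = 0.161·1268/0.75 = 272.20 m² sabins.
Absorption from the other surfaces = 261·0.34 + 336·0.3 = 189.54 m², so the ceiling must supply 82.66 m² over 261 m².
α = 82.66/261 = 0.317.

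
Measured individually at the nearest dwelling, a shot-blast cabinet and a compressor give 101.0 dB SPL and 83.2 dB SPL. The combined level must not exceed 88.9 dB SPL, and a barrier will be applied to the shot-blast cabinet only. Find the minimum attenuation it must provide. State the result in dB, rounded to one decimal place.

13.5 dB

Fixed contribution from the other source: Σ 10^(L/10) = 10^(83.2/10) = 2.089e+08 (83.20 dB SPL).
The limit corresponds to 10^(88.9/10) = 7.762e+08; subtracting the fixed part leaves 5.673e+08 for the shot-blast cabinet, i.e. 87.54 dB SPL.
So the shot-blast cabinet must be reduced from 101.0 to 87.54 dB SPL: IL = 13.46 dB.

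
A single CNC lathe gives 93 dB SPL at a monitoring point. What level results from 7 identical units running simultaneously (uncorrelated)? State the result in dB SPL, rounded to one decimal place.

N identical incoherent sources raise the level by 10·log₁₀ N.
L_total = 93 + 10·log₁₀(7) = 93 + 8.451 = 101.45 dB SPL.

101.5 dB SPL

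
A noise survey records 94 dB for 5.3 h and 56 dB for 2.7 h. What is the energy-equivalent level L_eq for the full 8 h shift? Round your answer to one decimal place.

Weight each interval's intensity by its duration and average over T = 8 h:
Σ tᵢ·10^(Lᵢ/10) = 5.3·10^(94/10) + 2.7·10^(56/10) = 1.331e+10.
L_eq = 10·log₁₀(1.331e+10/8) = 92.21 dB.

92.2 dB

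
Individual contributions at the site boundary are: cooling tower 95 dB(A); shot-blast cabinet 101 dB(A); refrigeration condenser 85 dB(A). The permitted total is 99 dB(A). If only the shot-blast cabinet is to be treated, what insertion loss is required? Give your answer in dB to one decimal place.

4.5 dB

Fixed contribution from the other sources: Σ 10^(L/10) = 10^(95/10) + 10^(85/10) = 3.479e+09 (95.41 dB(A)).
To meet 99 dB(A) overall, the treated shot-blast cabinet may contribute at most 10^(99/10) − 3.479e+09 = 4.465e+09, i.e. 96.50 dB(A).
So the shot-blast cabinet must be reduced from 101 to 96.50 dB(A): IL = 4.50 dB.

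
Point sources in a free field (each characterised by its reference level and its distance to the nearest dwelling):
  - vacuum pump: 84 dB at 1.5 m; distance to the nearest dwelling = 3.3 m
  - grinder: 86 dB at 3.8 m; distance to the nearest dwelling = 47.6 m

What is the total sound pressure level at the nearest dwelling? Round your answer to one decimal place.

First find each source's level at the receiver (point-source: −20·log₁₀(r/r_ref)), then combine on an intensity basis.
vacuum pump: 84 − 20·log₁₀(3.3/1.5) = 84 − 6.85 = 77.15 dB.
grinder: 86 − 20·log₁₀(47.6/3.8) = 86 − 21.96 = 64.04 dB.
Σ 10^(L/10) = 5.444e+07 → L_total = 10·log₁₀(5.444e+07) = 77.36 dB.

77.4 dB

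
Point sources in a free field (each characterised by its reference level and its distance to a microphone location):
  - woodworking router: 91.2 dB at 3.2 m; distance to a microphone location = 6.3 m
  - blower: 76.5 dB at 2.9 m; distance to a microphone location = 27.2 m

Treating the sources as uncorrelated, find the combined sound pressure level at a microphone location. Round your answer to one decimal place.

85.3 dB

Apply inverse-square spreading to bring every level to the receiver, then sum 10^(L/10).
woodworking router: 91.2 − 20·log₁₀(6.3/3.2) = 91.2 − 5.88 = 85.32 dB.
blower: 76.5 − 20·log₁₀(27.2/2.9) = 76.5 − 19.44 = 57.06 dB.
Σ 10^(L/10) = 3.406e+08 → L_total = 10·log₁₀(3.406e+08) = 85.32 dB.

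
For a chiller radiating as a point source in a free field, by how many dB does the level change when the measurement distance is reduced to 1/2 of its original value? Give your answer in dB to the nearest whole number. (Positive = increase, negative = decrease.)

+6 dB

Point-source spreading: ΔL = −20·log₁₀(r₂/r₁).
ΔL = −20·log₁₀(0.5) = +6.02 dB.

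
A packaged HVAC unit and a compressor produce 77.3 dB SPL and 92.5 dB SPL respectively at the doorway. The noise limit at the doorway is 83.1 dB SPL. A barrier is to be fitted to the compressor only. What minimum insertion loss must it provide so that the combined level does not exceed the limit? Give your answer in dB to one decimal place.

Fixed contribution from the other source: Σ 10^(L/10) = 10^(77.3/10) = 5.370e+07 (77.30 dB SPL).
To meet 83.1 dB SPL overall, the treated compressor may contribute at most 10^(83.1/10) − 5.370e+07 = 1.505e+08, i.e. 81.77 dB SPL.
Required insertion loss = 92.5 − 81.77 = 10.73 dB.

10.7 dB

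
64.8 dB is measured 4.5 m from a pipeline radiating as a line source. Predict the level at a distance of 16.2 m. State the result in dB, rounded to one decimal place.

Line-source attenuation: ΔL = 10·log₁₀(r₂/r₁) = 10·log₁₀(16.2/4.5) = 5.563 dB.
L₂ = 64.8 − 10·log₁₀(16.2/4.5) = 64.8 − 5.563 = 59.24 dB.

59.2 dB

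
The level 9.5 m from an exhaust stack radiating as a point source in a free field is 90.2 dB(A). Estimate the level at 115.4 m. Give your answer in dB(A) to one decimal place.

Point-source attenuation: ΔL = 20·log₁₀(r₂/r₁) = 20·log₁₀(115.4/9.5) = 21.690 dB.
L₂ = 90.2 − 20·log₁₀(115.4/9.5) = 90.2 − 21.690 = 68.51 dB(A).

68.5 dB(A)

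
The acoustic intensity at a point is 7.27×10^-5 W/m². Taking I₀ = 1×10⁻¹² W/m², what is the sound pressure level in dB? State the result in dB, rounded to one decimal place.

78.6 dB

I/I₀ = 7.27×10^-5/10⁻¹² = 7.27×10^7, and L = 10·log₁₀(I/I₀).
L = 10·(0.8615 + 7) = 78.62 dB.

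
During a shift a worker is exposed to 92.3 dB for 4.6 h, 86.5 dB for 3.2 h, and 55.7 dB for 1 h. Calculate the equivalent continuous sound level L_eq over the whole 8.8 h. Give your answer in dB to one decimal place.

90.2 dB

The energy average is taken in the linear domain: L_eq = 10·log₁₀[(Σ tᵢ·10^(Lᵢ/10))/T], T = 8.8 h.
Σ tᵢ·10^(Lᵢ/10) = 4.6·10^(92.3/10) + 3.2·10^(86.5/10) + 1·10^(55.7/10) = 9.242e+09.
L_eq = 10·log₁₀(9.242e+09/8.8) = 90.21 dB.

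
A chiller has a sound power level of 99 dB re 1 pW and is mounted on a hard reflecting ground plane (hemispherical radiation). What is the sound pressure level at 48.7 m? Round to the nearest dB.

The power spreads over a hemisphere of area 2π·r², so L_p = L_w − 10·log₁₀(2π·r²).
2π·r² = 1.49e+04 m², 10·log₁₀ of that is 41.732 dB.
L_p = 99 − 41.732 = 57.27 dB.

57 dB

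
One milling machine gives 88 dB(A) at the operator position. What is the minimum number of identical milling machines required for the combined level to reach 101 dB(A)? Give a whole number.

N identical sources give L₁ + 10·log₁₀ N, so require 10·log₁₀ N ≥ 101 − 88 = 13.0 dB.
N ≥ 10^(13.0/10) = 19.953, so N = 20.

20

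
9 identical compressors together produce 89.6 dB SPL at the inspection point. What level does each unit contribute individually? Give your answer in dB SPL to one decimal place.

9 equal contributions raise the level by 10·log₁₀ 9 = 9.542 dB, so each unit alone gives 89.6 − 9.542.

80.1 dB SPL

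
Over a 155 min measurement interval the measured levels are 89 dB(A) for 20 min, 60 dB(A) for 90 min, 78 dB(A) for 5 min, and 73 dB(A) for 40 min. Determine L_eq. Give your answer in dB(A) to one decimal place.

L_eq = 10·log₁₀[(1/T)·Σ tᵢ·10^(Lᵢ/10)] with T = 155 min.
Σ tᵢ·10^(Lᵢ/10) = 20·10^(89/10) + 90·10^(60/10) + 5·10^(78/10) + 40·10^(73/10) = 1.709e+10.
L_eq = 10·log₁₀(1.709e+10/155) = 80.42 dB(A).

80.4 dB(A)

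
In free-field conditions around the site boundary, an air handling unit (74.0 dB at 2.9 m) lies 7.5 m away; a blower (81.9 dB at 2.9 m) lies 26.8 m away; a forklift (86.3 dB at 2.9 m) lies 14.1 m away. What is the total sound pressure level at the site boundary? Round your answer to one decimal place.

Apply inverse-square spreading to bring every level to the receiver, then sum 10^(L/10).
air handling unit: 74.0 − 20·log₁₀(7.5/2.9) = 74.0 − 8.25 = 65.75 dB.
blower: 81.9 − 20·log₁₀(26.8/2.9) = 81.9 − 19.31 = 62.59 dB.
forklift: 86.3 − 20·log₁₀(14.1/2.9) = 86.3 − 13.74 = 72.56 dB.
Σ 10^(L/10) = 2.361e+07 → L_total = 10·log₁₀(2.361e+07) = 73.73 dB.

73.7 dB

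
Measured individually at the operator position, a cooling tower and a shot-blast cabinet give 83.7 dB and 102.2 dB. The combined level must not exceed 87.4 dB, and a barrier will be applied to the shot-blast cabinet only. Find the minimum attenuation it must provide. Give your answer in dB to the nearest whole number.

17 dB

Everything except the shot-blast cabinet sums to 10^(83.7/10) = 2.344e+08 in linear terms, 83.70 dB.
To meet 87.4 dB overall, the treated shot-blast cabinet may contribute at most 10^(87.4/10) − 2.344e+08 = 3.151e+08, i.e. 84.98 dB.
So the shot-blast cabinet must be reduced from 102.2 to 84.98 dB: IL = 17.22 dB.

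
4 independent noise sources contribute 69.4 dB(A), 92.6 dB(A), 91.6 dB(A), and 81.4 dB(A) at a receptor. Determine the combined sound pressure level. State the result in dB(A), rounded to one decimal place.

Incoherent sources combine by intensity addition: L_total = 10·log₁₀(Σ 10^(L_i/10)).
Σ 10^(L/10) = 10^(69.4/10) + 10^(92.6/10) + 10^(91.6/10) + 10^(81.4/10) = 3.412e+09.
L_total = 10·log₁₀(3.412e+09) = 95.33 dB(A).

95.3 dB(A)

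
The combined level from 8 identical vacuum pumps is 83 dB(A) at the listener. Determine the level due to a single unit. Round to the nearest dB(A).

Dividing the total intensity by 8 lowers the level by 10·log₁₀ 8 = 9.031 dB: L₁ = 83 − 9.031.

74 dB(A)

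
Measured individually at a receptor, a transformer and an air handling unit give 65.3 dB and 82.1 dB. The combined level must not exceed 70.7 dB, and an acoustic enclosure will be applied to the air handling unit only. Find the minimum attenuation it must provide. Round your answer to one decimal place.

Fixed contribution from the other source: Σ 10^(L/10) = 10^(65.3/10) = 3.388e+06 (65.30 dB).
To meet 70.7 dB overall, the treated air handling unit may contribute at most 10^(70.7/10) − 3.388e+06 = 8.361e+06, i.e. 69.22 dB.
Required insertion loss = 82.1 − 69.22 = 12.88 dB.

12.9 dB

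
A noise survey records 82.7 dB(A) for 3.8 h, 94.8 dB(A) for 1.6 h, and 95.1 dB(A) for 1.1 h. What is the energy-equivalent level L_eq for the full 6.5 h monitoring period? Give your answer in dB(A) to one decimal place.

91.5 dB(A)

Weight each interval's intensity by its duration and average over T = 6.5 h:
Σ tᵢ·10^(Lᵢ/10) = 3.8·10^(82.7/10) + 1.6·10^(94.8/10) + 1.1·10^(95.1/10) = 9.099e+09.
L_eq = 10·log₁₀(9.099e+09/6.5) = 91.46 dB(A).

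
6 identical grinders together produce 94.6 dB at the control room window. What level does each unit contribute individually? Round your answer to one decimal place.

6 equal contributions raise the level by 10·log₁₀ 6 = 7.782 dB, so each unit alone gives 94.6 − 7.782.

86.8 dB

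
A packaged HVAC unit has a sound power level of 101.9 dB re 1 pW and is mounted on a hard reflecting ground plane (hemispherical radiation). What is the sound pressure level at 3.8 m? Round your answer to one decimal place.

82.3 dB

The power spreads over a hemisphere of area 2π·r², so L_p = L_w − 10·log₁₀(2π·r²).
2π·r² = 90.73 m², 10·log₁₀ of that is 19.577 dB.
L_p = 101.9 − 19.577 = 82.32 dB.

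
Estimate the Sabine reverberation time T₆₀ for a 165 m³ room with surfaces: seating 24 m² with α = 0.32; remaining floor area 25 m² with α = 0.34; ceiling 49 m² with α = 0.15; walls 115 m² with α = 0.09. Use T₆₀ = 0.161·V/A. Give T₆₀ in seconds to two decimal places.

0.78 s

Total absorption A = 24·0.32 + 25·0.34 + 49·0.15 + 115·0.09 = 33.88 m² sabins.
T₆₀ = 0.161·V/A = 0.161·165/33.88 = 0.784 s.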